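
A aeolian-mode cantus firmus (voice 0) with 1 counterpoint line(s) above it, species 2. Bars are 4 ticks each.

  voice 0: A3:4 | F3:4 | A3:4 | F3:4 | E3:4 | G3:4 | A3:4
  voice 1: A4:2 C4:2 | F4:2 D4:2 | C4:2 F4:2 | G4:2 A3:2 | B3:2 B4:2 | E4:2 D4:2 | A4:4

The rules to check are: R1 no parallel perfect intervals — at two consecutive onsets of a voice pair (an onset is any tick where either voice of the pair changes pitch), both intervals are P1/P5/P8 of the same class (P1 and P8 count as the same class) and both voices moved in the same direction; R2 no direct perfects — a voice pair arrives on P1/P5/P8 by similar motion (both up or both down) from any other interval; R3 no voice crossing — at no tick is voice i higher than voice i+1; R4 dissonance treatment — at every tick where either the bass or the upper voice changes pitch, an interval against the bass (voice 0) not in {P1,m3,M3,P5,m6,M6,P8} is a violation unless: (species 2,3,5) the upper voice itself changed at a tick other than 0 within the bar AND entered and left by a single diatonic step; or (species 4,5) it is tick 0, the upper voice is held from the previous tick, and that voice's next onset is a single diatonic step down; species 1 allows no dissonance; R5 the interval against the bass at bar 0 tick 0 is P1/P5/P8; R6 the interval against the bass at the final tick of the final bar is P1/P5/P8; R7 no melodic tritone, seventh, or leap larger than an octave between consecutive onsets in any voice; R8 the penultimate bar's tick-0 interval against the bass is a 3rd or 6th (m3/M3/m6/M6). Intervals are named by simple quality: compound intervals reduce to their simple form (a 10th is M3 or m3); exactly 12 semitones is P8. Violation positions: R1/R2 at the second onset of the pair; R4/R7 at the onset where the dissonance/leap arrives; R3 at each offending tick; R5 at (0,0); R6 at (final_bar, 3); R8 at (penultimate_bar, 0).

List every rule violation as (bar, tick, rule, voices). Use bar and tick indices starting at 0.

bar 0: v0=A3 v1=A4 downbeat P8
bar 1: v0=F3 v1=F4 downbeat P8
bar 2: v0=A3 v1=C4 downbeat m3
bar 3: v0=F3 v1=G4 downbeat M2
bar 4: v0=E3 v1=B3 downbeat P5
bar 5: v0=G3 v1=E4 downbeat M6
bar 6: v0=A3 v1=A4 downbeat P8
  -> R4 @ bar 3 tick 0 v(0, 1): F3/G4 M2 untreated
  -> R7 @ bar 3 tick 2 v(1,): G4->A3 leap 10st
  -> R2 @ bar 6 tick 0 v(0, 1): G3/D4 P5 -> A3/A4 P8 similar

(3, 0, R4, (0, 1))
(3, 2, R7, (1,))
(6, 0, R2, (0, 1))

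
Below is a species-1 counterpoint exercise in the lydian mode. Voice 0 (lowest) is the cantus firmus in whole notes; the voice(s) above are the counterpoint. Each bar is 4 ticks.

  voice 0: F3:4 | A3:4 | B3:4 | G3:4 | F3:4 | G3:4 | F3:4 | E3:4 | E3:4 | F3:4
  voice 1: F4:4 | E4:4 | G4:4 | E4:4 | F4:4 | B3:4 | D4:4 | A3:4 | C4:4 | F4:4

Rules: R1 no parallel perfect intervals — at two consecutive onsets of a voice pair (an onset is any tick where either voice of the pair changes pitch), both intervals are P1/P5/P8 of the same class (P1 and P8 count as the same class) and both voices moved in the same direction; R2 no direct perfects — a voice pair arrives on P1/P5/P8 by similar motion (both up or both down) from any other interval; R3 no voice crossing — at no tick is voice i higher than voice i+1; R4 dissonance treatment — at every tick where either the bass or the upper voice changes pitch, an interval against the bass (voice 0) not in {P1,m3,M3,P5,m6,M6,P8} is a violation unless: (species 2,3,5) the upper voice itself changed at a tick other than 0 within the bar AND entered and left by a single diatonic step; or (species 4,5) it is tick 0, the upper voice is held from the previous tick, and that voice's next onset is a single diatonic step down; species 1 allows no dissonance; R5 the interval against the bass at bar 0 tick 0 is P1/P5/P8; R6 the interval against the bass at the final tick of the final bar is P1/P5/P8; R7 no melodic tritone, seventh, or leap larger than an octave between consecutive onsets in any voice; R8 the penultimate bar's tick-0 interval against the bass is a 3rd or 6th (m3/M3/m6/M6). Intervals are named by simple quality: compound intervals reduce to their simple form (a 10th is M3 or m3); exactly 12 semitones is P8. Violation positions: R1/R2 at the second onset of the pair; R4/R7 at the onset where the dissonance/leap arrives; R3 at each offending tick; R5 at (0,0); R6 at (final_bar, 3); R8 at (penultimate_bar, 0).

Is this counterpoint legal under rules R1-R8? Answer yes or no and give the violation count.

bar 0: v0=F3 v1=F4 (P8)
bar 1: v0=A3 v1=E4 (P5)
bar 2: v0=B3 v1=G4 (m6)
bar 3: v0=G3 v1=E4 (M6)
bar 4: v0=F3 v1=F4 (P8)
bar 5: v0=G3 v1=B3 (M3)
bar 6: v0=F3 v1=D4 (M6)
bar 7: v0=E3 v1=A3 (P4)
bar 8: v0=E3 v1=C4 (m6)
bar 9: v0=F3 v1=F4 (P8)
  R7 @ bar5.0: F4->B3 leap 6st
  R4 @ bar7.0: E3/A3 P4 untreated
  R2 @ bar9.0: E3/C4 m6 -> F3/F4 P8 similar

No (3 violations)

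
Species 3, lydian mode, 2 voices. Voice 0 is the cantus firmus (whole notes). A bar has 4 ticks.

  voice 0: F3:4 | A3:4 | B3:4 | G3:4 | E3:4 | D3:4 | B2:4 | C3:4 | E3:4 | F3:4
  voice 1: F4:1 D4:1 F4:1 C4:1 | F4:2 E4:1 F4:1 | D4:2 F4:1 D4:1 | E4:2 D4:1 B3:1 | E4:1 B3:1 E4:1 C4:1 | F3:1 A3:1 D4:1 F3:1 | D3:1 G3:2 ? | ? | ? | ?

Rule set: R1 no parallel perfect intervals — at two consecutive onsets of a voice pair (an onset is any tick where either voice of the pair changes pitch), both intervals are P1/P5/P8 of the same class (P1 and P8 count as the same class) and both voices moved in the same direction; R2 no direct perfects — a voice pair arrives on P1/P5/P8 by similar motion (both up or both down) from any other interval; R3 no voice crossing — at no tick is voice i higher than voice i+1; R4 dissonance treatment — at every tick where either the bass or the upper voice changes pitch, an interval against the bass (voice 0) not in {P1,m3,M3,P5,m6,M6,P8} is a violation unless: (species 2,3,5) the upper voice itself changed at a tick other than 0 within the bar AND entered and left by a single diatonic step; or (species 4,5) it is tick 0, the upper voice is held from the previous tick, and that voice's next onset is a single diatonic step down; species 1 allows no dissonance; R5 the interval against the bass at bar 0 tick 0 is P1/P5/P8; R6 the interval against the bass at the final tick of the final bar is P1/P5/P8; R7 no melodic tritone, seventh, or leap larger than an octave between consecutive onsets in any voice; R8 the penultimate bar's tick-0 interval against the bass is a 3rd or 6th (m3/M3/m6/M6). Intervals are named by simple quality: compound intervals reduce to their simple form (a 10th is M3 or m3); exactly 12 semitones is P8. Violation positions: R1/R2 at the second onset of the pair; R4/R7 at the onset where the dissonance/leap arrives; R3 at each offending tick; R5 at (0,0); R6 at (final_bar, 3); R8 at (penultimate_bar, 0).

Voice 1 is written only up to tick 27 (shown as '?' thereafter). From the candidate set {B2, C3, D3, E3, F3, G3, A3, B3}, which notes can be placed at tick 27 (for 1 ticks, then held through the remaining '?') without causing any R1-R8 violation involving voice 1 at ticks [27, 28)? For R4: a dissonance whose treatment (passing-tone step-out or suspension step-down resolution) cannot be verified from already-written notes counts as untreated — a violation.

B2: legal
C3: violates R4
D3: legal
E3: violates R4
F3: violates R4
G3: legal
A3: violates R4
B3: legal

{B2, B3, D3, G3}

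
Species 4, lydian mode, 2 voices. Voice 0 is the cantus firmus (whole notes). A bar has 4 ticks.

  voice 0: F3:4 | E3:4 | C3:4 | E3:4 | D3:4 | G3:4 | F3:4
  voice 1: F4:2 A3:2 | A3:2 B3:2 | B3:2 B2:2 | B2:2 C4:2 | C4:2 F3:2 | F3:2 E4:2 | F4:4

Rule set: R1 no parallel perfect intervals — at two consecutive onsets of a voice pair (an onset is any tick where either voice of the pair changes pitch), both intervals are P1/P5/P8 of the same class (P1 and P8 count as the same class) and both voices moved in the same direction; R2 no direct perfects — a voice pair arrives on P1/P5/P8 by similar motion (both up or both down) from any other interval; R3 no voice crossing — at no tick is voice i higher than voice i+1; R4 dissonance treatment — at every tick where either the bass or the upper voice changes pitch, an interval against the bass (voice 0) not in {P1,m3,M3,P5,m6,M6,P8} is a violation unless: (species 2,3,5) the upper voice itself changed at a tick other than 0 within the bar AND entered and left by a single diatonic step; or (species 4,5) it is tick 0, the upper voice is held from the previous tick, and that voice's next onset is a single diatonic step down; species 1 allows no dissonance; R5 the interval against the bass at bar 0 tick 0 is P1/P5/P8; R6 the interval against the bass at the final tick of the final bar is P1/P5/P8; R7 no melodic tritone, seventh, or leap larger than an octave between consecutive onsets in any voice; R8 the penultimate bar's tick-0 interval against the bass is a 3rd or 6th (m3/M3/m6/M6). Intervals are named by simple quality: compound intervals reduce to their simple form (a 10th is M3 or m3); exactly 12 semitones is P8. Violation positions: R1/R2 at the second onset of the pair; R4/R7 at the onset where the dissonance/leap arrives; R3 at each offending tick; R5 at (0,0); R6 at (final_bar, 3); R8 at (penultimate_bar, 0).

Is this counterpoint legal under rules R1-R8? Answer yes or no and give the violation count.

bar 0: v0=F3 v1=F4 (P8)
bar 1: v0=E3 v1=A3 (P4)
bar 2: v0=C3 v1=B3 (M7)
bar 3: v0=E3 v1=B2 (P4)
bar 4: v0=D3 v1=C4 (m7)
bar 5: v0=G3 v1=F3 (M2)
bar 6: v0=F3 v1=F4 (P8)
  R4 @ bar1.0: E3/A3 P4 untreated
  R4 @ bar2.0: C3/B3 M7 untreated
  R3 @ bar2.2: C3 above B2
  R4 @ bar2.2: C3/B2 m2 untreated
  R3 @ bar2.3: C3 above B2
  R3 @ bar3.0: E3 above B2
  R4 @ bar3.0: E3/B2 P4 untreated
  R3 @ bar3.1: E3 above B2
  R7 @ bar3.2: B2->C4 leap 13st
  R4 @ bar4.0: D3/C4 m7 untreated
  R3 @ bar5.0: G3 above F3
  R4 @ bar5.0: G3/F3 M2 untreated
  R8 @ bar5.0: penult M2 not 3rd/6th
  R3 @ bar5.1: G3 above F3
  R7 @ bar5.2: F3->E4 leap 11st

No (15 violations)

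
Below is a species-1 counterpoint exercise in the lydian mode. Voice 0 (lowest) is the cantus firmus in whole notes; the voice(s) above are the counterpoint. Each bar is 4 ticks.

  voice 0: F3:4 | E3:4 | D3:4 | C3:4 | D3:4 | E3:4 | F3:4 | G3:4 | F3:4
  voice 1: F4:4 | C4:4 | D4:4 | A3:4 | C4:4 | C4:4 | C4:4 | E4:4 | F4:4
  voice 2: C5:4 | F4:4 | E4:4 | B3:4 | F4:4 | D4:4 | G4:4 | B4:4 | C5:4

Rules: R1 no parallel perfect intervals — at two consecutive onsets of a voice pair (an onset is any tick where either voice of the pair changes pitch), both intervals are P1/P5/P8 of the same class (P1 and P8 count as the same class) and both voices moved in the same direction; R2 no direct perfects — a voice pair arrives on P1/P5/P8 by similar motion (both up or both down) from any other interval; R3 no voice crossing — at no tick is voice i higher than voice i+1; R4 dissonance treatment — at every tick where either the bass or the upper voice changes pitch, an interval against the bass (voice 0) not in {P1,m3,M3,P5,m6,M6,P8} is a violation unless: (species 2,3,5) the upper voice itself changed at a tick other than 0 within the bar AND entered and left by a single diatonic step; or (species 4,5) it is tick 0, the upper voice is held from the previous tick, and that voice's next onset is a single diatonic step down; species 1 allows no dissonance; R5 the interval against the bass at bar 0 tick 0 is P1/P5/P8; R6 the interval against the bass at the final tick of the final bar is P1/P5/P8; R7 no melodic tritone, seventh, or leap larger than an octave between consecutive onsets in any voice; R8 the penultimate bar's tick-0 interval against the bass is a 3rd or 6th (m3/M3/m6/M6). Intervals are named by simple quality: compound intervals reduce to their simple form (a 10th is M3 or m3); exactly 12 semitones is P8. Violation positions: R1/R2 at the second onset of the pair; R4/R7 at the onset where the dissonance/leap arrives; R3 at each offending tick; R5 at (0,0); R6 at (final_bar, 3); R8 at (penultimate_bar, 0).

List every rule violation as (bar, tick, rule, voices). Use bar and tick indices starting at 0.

bar 0: v0=F3 v1=F4 v2=C5 downbeat P5
bar 1: v0=E3 v1=C4 v2=F4 downbeat m2
bar 2: v0=D3 v1=D4 v2=E4 downbeat M2
bar 3: v0=C3 v1=A3 v2=B3 downbeat M7
bar 4: v0=D3 v1=C4 v2=F4 downbeat m3
bar 5: v0=E3 v1=C4 v2=D4 downbeat m7
bar 6: v0=F3 v1=C4 v2=G4 downbeat M2
bar 7: v0=G3 v1=E4 v2=B4 downbeat M3
bar 8: v0=F3 v1=F4 v2=C5 downbeat P5
  -> R4 @ bar 1 tick 0 v(0, 2): E3/F4 m2 untreated
  -> R4 @ bar 2 tick 0 v(0, 2): D3/E4 M2 untreated
  -> R4 @ bar 3 tick 0 v(0, 2): C3/B3 M7 untreated
  -> R4 @ bar 4 tick 0 v(0, 1): D3/C4 m7 untreated
  -> R7 @ bar 4 tick 0 v(2,): B3->F4 leap 6st
  -> R4 @ bar 5 tick 0 v(0, 2): E3/D4 m7 untreated
  -> R4 @ bar 6 tick 0 v(0, 2): F3/G4 M2 untreated
  -> R1 @ bar 7 tick 0 v(1, 2): C4/G4 P5 -> E4/B4 P5 similar
  -> R1 @ bar 8 tick 0 v(1, 2): E4/B4 P5 -> F4/C5 P5 similar

(1, 0, R4, (0, 2))
(2, 0, R4, (0, 2))
(3, 0, R4, (0, 2))
(4, 0, R4, (0, 1))
(4, 0, R7, (2,))
(5, 0, R4, (0, 2))
(6, 0, R4, (0, 2))
(7, 0, R1, (1, 2))
(8, 0, R1, (1, 2))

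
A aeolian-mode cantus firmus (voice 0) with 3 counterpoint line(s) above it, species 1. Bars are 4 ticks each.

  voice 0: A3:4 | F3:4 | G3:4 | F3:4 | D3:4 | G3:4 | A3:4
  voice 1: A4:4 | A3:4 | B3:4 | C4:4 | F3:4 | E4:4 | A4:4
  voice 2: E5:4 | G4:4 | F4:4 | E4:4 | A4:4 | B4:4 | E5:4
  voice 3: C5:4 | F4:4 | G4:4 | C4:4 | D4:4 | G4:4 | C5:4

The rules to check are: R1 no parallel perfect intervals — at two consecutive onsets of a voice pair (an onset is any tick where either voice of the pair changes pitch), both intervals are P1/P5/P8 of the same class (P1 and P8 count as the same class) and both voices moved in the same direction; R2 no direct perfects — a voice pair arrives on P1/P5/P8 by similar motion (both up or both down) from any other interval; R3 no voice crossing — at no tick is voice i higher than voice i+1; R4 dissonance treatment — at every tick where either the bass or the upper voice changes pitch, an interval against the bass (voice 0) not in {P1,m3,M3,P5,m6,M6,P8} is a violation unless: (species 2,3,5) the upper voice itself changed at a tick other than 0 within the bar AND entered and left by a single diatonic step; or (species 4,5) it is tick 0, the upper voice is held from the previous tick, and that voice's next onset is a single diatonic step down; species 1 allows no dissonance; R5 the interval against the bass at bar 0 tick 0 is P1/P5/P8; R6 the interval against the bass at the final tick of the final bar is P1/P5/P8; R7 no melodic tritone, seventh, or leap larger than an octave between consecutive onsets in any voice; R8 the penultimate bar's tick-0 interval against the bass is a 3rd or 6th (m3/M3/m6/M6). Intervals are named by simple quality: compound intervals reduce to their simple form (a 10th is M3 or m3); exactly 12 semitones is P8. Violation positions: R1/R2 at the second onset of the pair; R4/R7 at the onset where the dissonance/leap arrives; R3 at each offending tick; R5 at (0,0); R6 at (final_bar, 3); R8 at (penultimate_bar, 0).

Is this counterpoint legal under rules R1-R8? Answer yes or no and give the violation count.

bar 0: v0=A3 v1=A4 v2=E5 v3=C5 (m3)
bar 1: v0=F3 v1=A3 v2=G4 v3=F4 (P8)
bar 2: v0=G3 v1=B3 v2=F4 v3=G4 (P8)
bar 3: v0=F3 v1=C4 v2=E4 v3=C4 (P5)
bar 4: v0=D3 v1=F3 v2=A4 v3=D4 (P8)
bar 5: v0=G3 v1=E4 v2=B4 v3=G4 (P8)
bar 6: v0=A3 v1=A4 v2=E5 v3=C5 (m3)
  R3 @ bar0.0: E5 above C5
  R5 @ bar0.0: opens on m3
  R3 @ bar0.1: E5 above C5
  R3 @ bar0.2: E5 above C5
  R3 @ bar0.3: E5 above C5
  R2 @ bar1.0: A3/C5 m3 -> F3/F4 P8 similar
  R3 @ bar1.0: G4 above F4
  R4 @ bar1.0: F3/G4 M2 untreated
  R3 @ bar1.1: G4 above F4
  R3 @ bar1.2: G4 above F4
  R3 @ bar1.3: G4 above F4
  R1 @ bar2.0: F3/F4 P8 -> G3/G4 P8 similar
  R4 @ bar2.0: G3/F4 m7 untreated
  R2 @ bar3.0: G3/G4 P8 -> F3/C4 P5 similar
  R3 @ bar3.0: E4 above C4
  R4 @ bar3.0: F3/E4 M7 untreated
  R3 @ bar3.1: E4 above C4
  R3 @ bar3.2: E4 above C4
  R3 @ bar3.3: E4 above C4
  R2 @ bar4.0: E4/C4 M3 -> A4/D4 P5 similar
  R3 @ bar4.0: A4 above D4
  R3 @ bar4.1: A4 above D4
  R3 @ bar4.2: A4 above D4
  R3 @ bar4.3: A4 above D4
  R1 @ bar5.0: D3/D4 P8 -> G3/G4 P8 similar
  R2 @ bar5.0: F3/A4 M3 -> E4/B4 P5 similar
  R3 @ bar5.0: B4 above G4
  R7 @ bar5.0: F3->E4 leap 11st
  R8 @ bar5.0: penult P8 not 3rd/6th
  R3 @ bar5.1: B4 above G4
  R3 @ bar5.2: B4 above G4
  R3 @ bar5.3: B4 above G4
  R1 @ bar6.0: E4/B4 P5 -> A4/E5 P5 similar
  R2 @ bar6.0: G3/E4 M6 -> A3/A4 P8 similar
  R2 @ bar6.0: G3/B4 M3 -> A3/E5 P5 similar
  R3 @ bar6.0: E5 above C5
  R3 @ bar6.1: E5 above C5
  R3 @ bar6.2: E5 above C5
  R3 @ bar6.3: E5 above C5
  R6 @ bar6.3: closes on m3

No (40 violations)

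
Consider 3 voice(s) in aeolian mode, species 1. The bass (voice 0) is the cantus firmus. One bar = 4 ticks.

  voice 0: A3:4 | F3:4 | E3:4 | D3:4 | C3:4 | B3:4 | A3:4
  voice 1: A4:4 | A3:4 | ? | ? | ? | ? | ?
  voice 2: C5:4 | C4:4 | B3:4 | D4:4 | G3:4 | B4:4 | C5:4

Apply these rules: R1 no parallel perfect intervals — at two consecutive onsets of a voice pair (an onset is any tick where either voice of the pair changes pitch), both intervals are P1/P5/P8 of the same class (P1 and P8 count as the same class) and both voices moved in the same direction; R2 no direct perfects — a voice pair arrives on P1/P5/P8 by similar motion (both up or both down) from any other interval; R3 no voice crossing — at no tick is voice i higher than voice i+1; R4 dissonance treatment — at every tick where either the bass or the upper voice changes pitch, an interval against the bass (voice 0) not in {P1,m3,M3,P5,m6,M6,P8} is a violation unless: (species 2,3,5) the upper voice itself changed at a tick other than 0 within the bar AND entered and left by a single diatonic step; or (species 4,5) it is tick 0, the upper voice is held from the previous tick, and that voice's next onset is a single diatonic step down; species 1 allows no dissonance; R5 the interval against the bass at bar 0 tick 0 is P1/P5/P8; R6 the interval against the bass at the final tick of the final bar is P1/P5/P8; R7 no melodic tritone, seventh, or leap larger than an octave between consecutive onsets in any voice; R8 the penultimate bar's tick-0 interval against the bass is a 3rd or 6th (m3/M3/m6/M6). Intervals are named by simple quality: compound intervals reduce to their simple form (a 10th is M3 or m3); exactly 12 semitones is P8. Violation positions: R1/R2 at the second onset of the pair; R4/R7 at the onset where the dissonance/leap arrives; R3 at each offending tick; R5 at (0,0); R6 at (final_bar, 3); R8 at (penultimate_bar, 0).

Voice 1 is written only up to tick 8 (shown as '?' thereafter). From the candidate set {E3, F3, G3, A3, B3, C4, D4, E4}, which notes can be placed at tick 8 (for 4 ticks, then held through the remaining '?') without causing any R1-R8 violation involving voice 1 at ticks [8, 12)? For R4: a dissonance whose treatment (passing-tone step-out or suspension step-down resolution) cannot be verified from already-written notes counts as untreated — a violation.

E3: violates R2
F3: violates R4
G3: legal
A3: violates R4
B3: legal
C4: violates R3
D4: violates R3,R4
E4: violates R3

{B3, G3}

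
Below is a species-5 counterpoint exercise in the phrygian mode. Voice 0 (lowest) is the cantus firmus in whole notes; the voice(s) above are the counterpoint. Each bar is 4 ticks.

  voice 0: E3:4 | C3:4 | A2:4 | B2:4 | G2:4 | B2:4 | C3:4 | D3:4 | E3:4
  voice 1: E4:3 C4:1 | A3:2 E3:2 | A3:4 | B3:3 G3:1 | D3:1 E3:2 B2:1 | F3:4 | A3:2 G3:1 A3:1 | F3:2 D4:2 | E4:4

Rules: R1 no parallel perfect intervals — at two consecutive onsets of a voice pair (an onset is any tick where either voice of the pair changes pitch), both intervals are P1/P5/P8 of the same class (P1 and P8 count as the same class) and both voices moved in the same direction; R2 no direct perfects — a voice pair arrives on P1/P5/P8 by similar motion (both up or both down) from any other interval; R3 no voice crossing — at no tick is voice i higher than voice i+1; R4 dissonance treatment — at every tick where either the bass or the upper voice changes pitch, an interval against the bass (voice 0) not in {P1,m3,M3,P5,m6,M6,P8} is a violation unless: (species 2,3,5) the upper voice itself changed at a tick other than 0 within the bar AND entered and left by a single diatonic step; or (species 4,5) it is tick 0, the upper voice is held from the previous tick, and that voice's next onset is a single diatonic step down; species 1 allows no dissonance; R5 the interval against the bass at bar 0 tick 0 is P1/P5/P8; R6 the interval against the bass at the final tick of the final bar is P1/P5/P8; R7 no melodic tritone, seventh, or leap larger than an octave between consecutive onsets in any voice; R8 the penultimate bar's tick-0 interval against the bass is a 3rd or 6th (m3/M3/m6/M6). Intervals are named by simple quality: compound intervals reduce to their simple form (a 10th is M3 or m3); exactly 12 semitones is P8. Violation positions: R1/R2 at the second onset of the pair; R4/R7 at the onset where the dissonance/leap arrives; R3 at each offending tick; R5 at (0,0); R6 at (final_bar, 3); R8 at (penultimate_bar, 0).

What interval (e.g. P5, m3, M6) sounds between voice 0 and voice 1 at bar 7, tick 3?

P8

voice 0=D3 voice 1=D4 -> P8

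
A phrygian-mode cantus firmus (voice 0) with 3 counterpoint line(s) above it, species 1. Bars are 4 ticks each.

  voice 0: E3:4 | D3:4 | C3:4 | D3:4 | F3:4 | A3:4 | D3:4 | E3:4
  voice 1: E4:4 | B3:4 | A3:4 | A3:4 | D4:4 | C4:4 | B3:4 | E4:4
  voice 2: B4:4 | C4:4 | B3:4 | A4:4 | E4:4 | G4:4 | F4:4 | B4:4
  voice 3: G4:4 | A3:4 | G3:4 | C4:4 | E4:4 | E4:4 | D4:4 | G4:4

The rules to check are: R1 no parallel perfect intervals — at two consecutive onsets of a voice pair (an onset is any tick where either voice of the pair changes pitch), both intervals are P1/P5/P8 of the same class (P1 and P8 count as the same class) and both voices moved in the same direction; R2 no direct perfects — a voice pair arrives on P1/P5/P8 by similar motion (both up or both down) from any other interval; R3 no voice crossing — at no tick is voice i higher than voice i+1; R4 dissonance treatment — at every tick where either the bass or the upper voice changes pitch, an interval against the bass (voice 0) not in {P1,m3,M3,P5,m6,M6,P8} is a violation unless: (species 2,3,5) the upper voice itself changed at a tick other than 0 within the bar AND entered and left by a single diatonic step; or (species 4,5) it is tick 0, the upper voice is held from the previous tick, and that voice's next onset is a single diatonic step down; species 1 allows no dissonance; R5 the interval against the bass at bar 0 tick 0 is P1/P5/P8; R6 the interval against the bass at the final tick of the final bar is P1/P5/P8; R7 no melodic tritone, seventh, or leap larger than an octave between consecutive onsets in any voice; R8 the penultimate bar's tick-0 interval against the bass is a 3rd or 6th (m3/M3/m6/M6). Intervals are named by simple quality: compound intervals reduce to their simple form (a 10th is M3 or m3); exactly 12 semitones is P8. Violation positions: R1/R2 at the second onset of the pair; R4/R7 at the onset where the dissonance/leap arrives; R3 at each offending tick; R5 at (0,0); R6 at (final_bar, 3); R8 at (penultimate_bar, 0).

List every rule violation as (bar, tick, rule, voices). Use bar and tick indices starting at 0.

bar 0: v0=E3 v1=E4 v2=B4 v3=G4 downbeat m3
bar 1: v0=D3 v1=B3 v2=C4 v3=A3 downbeat P5
bar 2: v0=C3 v1=A3 v2=B3 v3=G3 downbeat P5
bar 3: v0=D3 v1=A3 v2=A4 v3=C4 downbeat m7
bar 4: v0=F3 v1=D4 v2=E4 v3=E4 downbeat M7
bar 5: v0=A3 v1=C4 v2=G4 v3=E4 downbeat P5
bar 6: v0=D3 v1=B3 v2=F4 v3=D4 downbeat P8
bar 7: v0=E3 v1=E4 v2=B4 v3=G4 downbeat m3
  -> R3 @ bar 0 tick 0 v(2, 3): B4 above G4
  -> R5 @ bar 0 tick 0 v(0, 3): opens on m3
  -> R3 @ bar 0 tick 1 v(2, 3): B4 above G4
  -> R3 @ bar 0 tick 2 v(2, 3): B4 above G4
  -> R3 @ bar 0 tick 3 v(2, 3): B4 above G4
  -> R2 @ bar 1 tick 0 v(0, 3): E3/G4 m3 -> D3/A3 P5 similar
  -> R3 @ bar 1 tick 0 v(2, 3): C4 above A3
  -> R4 @ bar 1 tick 0 v(0, 2): D3/C4 m7 untreated
  -> R7 @ bar 1 tick 0 v(2,): B4->C4 leap 11st
  -> R7 @ bar 1 tick 0 v(3,): G4->A3 leap 10st
  -> R3 @ bar 1 tick 1 v(2, 3): C4 above A3
  -> R3 @ bar 1 tick 2 v(2, 3): C4 above A3
  -> R3 @ bar 1 tick 3 v(2, 3): C4 above A3
  -> R1 @ bar 2 tick 0 v(0, 3): D3/A3 P5 -> C3/G3 P5 similar
  -> R3 @ bar 2 tick 0 v(2, 3): B3 above G3
  -> R4 @ bar 2 tick 0 v(0, 2): C3/B3 M7 untreated
  -> R3 @ bar 2 tick 1 v(2, 3): B3 above G3
  -> R3 @ bar 2 tick 2 v(2, 3): B3 above G3
  -> R3 @ bar 2 tick 3 v(2, 3): B3 above G3
  -> R2 @ bar 3 tick 0 v(0, 2): C3/B3 M7 -> D3/A4 P5 similar
  -> R3 @ bar 3 tick 0 v(2, 3): A4 above C4
  -> R4 @ bar 3 tick 0 v(0, 3): D3/C4 m7 untreated
  -> R7 @ bar 3 tick 0 v(2,): B3->A4 leap 10st
  -> R3 @ bar 3 tick 1 v(2, 3): A4 above C4
  -> R3 @ bar 3 tick 2 v(2, 3): A4 above C4
  -> R3 @ bar 3 tick 3 v(2, 3): A4 above C4
  -> R4 @ bar 4 tick 0 v(0, 2): F3/E4 M7 untreated
  -> R4 @ bar 4 tick 0 v(0, 3): F3/E4 M7 untreated
  -> R3 @ bar 5 tick 0 v(2, 3): G4 above E4
  -> R4 @ bar 5 tick 0 v(0, 2): A3/G4 m7 untreated
  -> R3 @ bar 5 tick 1 v(2, 3): G4 above E4
  -> R3 @ bar 5 tick 2 v(2, 3): G4 above E4
  -> R3 @ bar 5 tick 3 v(2, 3): G4 above E4
  -> R2 @ bar 6 tick 0 v(0, 3): A3/E4 P5 -> D3/D4 P8 similar
  -> R3 @ bar 6 tick 0 v(2, 3): F4 above D4
  -> R8 @ bar 6 tick 0 v(0, 3): penult P8 not 3rd/6th
  -> R3 @ bar 6 tick 1 v(2, 3): F4 above D4
  -> R3 @ bar 6 tick 2 v(2, 3): F4 above D4
  -> R3 @ bar 6 tick 3 v(2, 3): F4 above D4
  -> R2 @ bar 7 tick 0 v(0, 1): D3/B3 M6 -> E3/E4 P8 similar
  -> R2 @ bar 7 tick 0 v(0, 2): D3/F4 m3 -> E3/B4 P5 similar
  -> R2 @ bar 7 tick 0 v(1, 2): B3/F4 TT -> E4/B4 P5 similar
  -> R3 @ bar 7 tick 0 v(2, 3): B4 above G4
  -> R7 @ bar 7 tick 0 v(2,): F4->B4 leap 6st
  -> R3 @ bar 7 tick 1 v(2, 3): B4 above G4
  -> R3 @ bar 7 tick 2 v(2, 3): B4 above G4
  -> R3 @ bar 7 tick 3 v(2, 3): B4 above G4
  -> R6 @ bar 7 tick 3 v(0, 3): closes on m3

(0, 0, R3, (2, 3))
(0, 0, R5, (0, 3))
(0, 1, R3, (2, 3))
(0, 2, R3, (2, 3))
(0, 3, R3, (2, 3))
(1, 0, R2, (0, 3))
(1, 0, R3, (2, 3))
(1, 0, R4, (0, 2))
(1, 0, R7, (2,))
(1, 0, R7, (3,))
(1, 1, R3, (2, 3))
(1, 2, R3, (2, 3))
(1, 3, R3, (2, 3))
(2, 0, R1, (0, 3))
(2, 0, R3, (2, 3))
(2, 0, R4, (0, 2))
(2, 1, R3, (2, 3))
(2, 2, R3, (2, 3))
(2, 3, R3, (2, 3))
(3, 0, R2, (0, 2))
(3, 0, R3, (2, 3))
(3, 0, R4, (0, 3))
(3, 0, R7, (2,))
(3, 1, R3, (2, 3))
(3, 2, R3, (2, 3))
(3, 3, R3, (2, 3))
(4, 0, R4, (0, 2))
(4, 0, R4, (0, 3))
(5, 0, R3, (2, 3))
(5, 0, R4, (0, 2))
(5, 1, R3, (2, 3))
(5, 2, R3, (2, 3))
(5, 3, R3, (2, 3))
(6, 0, R2, (0, 3))
(6, 0, R3, (2, 3))
(6, 0, R8, (0, 3))
(6, 1, R3, (2, 3))
(6, 2, R3, (2, 3))
(6, 3, R3, (2, 3))
(7, 0, R2, (0, 1))
(7, 0, R2, (0, 2))
(7, 0, R2, (1, 2))
(7, 0, R3, (2, 3))
(7, 0, R7, (2,))
(7, 1, R3, (2, 3))
(7, 2, R3, (2, 3))
(7, 3, R3, (2, 3))
(7, 3, R6, (0, 3))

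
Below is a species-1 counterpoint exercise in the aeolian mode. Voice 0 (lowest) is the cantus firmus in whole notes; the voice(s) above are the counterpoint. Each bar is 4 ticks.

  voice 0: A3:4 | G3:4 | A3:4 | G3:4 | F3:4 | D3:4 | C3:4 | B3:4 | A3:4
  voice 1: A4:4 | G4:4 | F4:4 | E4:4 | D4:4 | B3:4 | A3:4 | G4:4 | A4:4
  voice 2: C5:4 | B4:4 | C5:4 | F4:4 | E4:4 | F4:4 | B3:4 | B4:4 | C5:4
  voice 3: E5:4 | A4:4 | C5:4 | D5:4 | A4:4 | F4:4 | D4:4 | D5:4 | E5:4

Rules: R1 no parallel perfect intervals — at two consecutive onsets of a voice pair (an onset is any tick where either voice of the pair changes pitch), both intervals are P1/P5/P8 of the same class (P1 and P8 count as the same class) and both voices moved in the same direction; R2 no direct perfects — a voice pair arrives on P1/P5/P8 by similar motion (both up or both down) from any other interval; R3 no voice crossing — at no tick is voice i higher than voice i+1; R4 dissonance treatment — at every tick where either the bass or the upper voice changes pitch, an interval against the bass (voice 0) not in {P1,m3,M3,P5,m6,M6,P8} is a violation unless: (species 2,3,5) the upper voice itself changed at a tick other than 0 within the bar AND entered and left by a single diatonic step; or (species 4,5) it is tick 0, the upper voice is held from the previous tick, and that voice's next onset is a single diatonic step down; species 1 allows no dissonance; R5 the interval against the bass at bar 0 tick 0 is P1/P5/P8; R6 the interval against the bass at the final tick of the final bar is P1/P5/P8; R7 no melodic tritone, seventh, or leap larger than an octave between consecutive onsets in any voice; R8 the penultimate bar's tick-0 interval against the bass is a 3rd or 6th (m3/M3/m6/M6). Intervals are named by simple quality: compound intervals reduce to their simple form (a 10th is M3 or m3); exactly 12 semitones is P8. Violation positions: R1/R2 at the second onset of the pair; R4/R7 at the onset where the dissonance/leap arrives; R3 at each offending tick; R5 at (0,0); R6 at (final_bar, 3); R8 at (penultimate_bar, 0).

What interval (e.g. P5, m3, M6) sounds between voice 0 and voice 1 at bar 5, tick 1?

M6

voice 0=D3 voice 1=B3 -> M6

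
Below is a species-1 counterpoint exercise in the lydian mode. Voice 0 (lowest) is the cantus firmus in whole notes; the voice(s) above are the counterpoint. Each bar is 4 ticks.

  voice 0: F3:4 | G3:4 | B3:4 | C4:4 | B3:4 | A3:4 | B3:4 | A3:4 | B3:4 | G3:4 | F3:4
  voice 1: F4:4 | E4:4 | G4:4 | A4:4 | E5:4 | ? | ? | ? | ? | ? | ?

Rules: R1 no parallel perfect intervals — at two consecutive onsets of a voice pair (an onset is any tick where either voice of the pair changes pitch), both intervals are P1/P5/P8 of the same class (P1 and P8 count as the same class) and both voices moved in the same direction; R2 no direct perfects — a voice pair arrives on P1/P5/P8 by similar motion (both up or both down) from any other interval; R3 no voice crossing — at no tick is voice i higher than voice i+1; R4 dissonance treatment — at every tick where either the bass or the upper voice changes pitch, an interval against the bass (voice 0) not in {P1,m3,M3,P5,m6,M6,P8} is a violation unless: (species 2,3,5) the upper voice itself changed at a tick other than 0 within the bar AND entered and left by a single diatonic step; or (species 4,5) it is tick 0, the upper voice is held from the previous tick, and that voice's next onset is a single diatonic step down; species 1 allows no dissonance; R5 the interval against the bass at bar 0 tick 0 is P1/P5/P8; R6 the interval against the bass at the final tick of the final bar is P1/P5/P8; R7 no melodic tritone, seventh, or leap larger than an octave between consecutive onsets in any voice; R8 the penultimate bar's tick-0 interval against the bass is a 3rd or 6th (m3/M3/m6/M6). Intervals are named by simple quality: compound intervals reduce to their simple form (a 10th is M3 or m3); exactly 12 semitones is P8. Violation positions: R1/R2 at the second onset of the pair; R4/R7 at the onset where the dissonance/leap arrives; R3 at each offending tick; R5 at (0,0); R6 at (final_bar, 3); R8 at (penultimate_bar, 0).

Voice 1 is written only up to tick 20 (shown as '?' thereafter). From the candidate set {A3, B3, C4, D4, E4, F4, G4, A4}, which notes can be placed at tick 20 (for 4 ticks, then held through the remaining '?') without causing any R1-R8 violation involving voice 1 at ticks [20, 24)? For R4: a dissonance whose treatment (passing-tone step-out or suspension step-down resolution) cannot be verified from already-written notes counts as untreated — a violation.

{}

A3: violates R2,R7
B3: violates R4,R7
C4: violates R7
D4: violates R4,R7
E4: violates R2
F4: violates R7
G4: violates R4
A4: violates R2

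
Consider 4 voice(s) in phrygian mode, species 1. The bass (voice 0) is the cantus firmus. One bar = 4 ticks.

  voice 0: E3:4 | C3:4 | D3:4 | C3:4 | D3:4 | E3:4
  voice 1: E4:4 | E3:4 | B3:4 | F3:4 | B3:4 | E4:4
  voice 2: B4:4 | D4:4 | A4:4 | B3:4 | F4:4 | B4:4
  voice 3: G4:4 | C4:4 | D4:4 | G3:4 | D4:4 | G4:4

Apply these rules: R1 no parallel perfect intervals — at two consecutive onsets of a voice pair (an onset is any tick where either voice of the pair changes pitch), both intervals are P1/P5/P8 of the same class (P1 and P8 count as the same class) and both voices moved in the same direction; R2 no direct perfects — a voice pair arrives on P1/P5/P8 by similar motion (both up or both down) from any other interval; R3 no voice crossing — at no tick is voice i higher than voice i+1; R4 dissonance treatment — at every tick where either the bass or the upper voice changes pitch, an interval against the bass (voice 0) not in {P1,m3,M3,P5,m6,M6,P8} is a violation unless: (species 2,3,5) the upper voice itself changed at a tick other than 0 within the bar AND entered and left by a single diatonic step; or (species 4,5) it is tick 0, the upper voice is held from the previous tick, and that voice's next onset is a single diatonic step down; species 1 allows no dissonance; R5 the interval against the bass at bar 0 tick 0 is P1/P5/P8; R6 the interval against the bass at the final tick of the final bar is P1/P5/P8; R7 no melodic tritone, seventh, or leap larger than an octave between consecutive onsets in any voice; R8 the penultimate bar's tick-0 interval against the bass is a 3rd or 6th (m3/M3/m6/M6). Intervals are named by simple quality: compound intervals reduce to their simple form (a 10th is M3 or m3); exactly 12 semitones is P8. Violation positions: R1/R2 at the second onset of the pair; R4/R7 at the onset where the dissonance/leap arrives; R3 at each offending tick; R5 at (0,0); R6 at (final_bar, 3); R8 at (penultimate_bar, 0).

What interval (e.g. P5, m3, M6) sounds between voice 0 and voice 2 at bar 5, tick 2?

voice 0=E3 voice 2=B4 -> P5

P5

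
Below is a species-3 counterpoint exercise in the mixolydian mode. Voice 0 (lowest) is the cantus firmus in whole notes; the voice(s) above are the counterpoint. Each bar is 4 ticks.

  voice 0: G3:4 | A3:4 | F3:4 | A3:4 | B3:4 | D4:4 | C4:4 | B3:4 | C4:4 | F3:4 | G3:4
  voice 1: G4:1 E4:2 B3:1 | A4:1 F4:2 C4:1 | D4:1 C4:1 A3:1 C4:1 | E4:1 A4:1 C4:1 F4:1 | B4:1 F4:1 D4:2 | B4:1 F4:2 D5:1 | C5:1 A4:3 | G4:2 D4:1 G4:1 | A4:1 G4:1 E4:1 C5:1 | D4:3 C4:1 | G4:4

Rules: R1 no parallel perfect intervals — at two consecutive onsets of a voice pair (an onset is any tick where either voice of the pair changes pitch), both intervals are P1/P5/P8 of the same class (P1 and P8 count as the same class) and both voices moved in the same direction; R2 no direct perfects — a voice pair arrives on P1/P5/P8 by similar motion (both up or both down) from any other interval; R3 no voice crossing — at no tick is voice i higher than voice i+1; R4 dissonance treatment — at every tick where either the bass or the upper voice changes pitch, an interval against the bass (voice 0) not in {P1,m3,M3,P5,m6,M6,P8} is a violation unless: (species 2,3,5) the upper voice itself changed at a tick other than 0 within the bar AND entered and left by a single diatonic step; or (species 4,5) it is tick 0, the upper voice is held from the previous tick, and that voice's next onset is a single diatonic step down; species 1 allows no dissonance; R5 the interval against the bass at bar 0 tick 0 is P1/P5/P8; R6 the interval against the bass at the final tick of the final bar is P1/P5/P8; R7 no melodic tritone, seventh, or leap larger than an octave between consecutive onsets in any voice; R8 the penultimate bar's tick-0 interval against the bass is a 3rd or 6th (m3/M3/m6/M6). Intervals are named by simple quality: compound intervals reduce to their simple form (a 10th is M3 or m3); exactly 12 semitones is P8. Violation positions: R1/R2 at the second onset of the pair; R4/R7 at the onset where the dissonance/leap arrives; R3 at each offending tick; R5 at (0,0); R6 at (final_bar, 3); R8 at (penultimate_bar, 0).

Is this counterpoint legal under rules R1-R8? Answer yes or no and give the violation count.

bar 0: v0=G3 v1=G4 (P8)
bar 1: v0=A3 v1=A4 (P8)
bar 2: v0=F3 v1=D4 (M6)
bar 3: v0=A3 v1=E4 (P5)
bar 4: v0=B3 v1=B4 (P8)
bar 5: v0=D4 v1=B4 (M6)
bar 6: v0=C4 v1=C5 (P8)
bar 7: v0=B3 v1=G4 (m6)
bar 8: v0=C4 v1=A4 (M6)
bar 9: v0=F3 v1=D4 (M6)
bar 10: v0=G3 v1=G4 (P8)
  R2 @ bar1.0: G3/B3 M3 -> A3/A4 P8 similar
  R7 @ bar1.0: B3->A4 leap 10st
  R1 @ bar3.0: F3/C4 P5 -> A3/E4 P5 similar
  R2 @ bar4.0: A3/F4 m6 -> B3/B4 P8 similar
  R7 @ bar4.0: F4->B4 leap 6st
  R4 @ bar4.1: B3/F4 TT untreated
  R7 @ bar4.1: B4->F4 leap 6st
  R7 @ bar5.1: B4->F4 leap 6st
  R1 @ bar6.0: D4/D5 P8 -> C4/C5 P8 similar
  R7 @ bar9.0: C5->D4 leap 10st
  R2 @ bar10.0: F3/C4 P5 -> G3/G4 P8 similar

No (11 violations)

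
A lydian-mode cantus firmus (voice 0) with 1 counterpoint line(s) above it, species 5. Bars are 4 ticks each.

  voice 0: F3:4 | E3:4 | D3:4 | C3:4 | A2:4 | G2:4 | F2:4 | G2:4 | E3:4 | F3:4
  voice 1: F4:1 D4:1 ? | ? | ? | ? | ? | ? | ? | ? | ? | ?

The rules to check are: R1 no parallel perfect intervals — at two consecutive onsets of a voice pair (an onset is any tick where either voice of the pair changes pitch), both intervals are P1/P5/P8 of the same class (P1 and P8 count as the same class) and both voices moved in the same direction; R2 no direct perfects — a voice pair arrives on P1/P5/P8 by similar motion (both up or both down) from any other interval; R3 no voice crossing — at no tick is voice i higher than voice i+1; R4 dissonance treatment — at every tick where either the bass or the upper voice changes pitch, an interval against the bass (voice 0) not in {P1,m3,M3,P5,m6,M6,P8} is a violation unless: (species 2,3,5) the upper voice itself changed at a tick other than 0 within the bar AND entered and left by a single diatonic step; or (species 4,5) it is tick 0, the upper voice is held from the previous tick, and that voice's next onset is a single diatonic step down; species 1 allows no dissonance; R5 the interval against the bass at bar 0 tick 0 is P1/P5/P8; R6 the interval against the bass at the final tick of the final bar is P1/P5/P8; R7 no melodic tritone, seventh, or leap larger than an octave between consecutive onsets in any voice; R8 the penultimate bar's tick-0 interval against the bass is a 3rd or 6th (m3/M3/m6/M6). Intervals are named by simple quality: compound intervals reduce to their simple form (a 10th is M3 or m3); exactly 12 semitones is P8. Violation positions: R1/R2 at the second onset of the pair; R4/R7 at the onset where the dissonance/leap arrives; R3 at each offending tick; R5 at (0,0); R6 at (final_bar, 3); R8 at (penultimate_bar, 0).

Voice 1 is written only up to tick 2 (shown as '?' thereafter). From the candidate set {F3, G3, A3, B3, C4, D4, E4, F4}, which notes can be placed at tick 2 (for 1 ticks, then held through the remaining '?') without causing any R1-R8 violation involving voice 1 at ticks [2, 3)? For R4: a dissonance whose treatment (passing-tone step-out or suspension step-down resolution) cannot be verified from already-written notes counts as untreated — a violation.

{A3, C4, D4, F3, F4}

F3: legal
G3: violates R4
A3: legal
B3: violates R4
C4: legal
D4: legal
E4: violates R4
F4: legal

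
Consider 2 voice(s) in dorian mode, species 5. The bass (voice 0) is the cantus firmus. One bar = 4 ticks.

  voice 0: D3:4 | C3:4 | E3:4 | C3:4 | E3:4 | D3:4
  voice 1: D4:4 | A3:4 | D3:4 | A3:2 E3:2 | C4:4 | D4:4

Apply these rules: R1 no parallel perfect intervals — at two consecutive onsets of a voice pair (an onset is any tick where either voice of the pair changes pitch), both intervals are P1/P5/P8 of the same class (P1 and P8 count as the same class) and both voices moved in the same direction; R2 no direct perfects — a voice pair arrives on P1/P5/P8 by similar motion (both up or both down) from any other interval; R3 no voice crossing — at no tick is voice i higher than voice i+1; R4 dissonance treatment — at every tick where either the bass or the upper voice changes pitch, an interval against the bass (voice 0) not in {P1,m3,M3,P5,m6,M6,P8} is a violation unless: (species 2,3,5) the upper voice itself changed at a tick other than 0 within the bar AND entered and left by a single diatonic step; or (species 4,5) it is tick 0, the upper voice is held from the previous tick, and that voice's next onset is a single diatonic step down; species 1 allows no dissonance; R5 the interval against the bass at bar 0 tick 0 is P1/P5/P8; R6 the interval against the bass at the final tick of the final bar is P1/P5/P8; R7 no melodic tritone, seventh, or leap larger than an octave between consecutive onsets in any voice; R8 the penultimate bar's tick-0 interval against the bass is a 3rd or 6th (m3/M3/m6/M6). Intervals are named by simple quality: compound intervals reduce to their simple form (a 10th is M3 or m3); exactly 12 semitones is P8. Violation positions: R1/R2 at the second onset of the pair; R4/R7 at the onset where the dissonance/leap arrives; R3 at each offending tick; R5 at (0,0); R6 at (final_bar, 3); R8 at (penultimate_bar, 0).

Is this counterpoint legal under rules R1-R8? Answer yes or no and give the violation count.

No (5 violations)

bar 0: v0=D3 v1=D4 (P8)
bar 1: v0=C3 v1=A3 (M6)
bar 2: v0=E3 v1=D3 (M2)
bar 3: v0=C3 v1=A3 (M6)
bar 4: v0=E3 v1=C4 (m6)
bar 5: v0=D3 v1=D4 (P8)
  R3 @ bar2.0: E3 above D3
  R4 @ bar2.0: E3/D3 M2 untreated
  R3 @ bar2.1: E3 above D3
  R3 @ bar2.2: E3 above D3
  R3 @ bar2.3: E3 above D3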